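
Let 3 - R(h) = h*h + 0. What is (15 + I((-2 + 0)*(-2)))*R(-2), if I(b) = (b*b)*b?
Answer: -79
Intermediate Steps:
R(h) = 3 - h² (R(h) = 3 - (h*h + 0) = 3 - (h² + 0) = 3 - h²)
I(b) = b³ (I(b) = b²*b = b³)
(15 + I((-2 + 0)*(-2)))*R(-2) = (15 + ((-2 + 0)*(-2))³)*(3 - 1*(-2)²) = (15 + (-2*(-2))³)*(3 - 1*4) = (15 + 4³)*(3 - 4) = (15 + 64)*(-1) = 79*(-1) = -79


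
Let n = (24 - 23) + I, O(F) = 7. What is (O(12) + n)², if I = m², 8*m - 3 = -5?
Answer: 16641/256 ≈ 65.004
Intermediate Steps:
m = -¼ (m = 3/8 + (⅛)*(-5) = 3/8 - 5/8 = -¼ ≈ -0.25000)
I = 1/16 (I = (-¼)² = 1/16 ≈ 0.062500)
n = 17/16 (n = (24 - 23) + 1/16 = 1 + 1/16 = 17/16 ≈ 1.0625)
(O(12) + n)² = (7 + 17/16)² = (129/16)² = 16641/256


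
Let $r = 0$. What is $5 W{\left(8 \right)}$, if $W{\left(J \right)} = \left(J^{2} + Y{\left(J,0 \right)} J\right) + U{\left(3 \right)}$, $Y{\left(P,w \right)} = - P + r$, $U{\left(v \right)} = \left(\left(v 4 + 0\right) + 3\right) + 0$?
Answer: $75$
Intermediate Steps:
$U{\left(v \right)} = 3 + 4 v$ ($U{\left(v \right)} = \left(\left(4 v + 0\right) + 3\right) + 0 = \left(4 v + 3\right) + 0 = \left(3 + 4 v\right) + 0 = 3 + 4 v$)
$Y{\left(P,w \right)} = - P$ ($Y{\left(P,w \right)} = - P + 0 = - P$)
$W{\left(J \right)} = 15$ ($W{\left(J \right)} = \left(J^{2} + - J J\right) + \left(3 + 4 \cdot 3\right) = \left(J^{2} - J^{2}\right) + \left(3 + 12\right) = 0 + 15 = 15$)
$5 W{\left(8 \right)} = 5 \cdot 15 = 75$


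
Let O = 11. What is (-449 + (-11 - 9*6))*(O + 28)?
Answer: -20046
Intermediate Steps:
(-449 + (-11 - 9*6))*(O + 28) = (-449 + (-11 - 9*6))*(11 + 28) = (-449 + (-11 - 54))*39 = (-449 - 65)*39 = -514*39 = -20046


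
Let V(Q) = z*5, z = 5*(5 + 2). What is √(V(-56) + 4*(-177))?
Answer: I*√533 ≈ 23.087*I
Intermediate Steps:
z = 35 (z = 5*7 = 35)
V(Q) = 175 (V(Q) = 35*5 = 175)
√(V(-56) + 4*(-177)) = √(175 + 4*(-177)) = √(175 - 708) = √(-533) = I*√533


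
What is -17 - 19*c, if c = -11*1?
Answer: 192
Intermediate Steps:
c = -11
-17 - 19*c = -17 - 19*(-11) = -17 + 209 = 192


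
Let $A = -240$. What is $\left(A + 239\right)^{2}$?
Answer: $1$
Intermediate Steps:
$\left(A + 239\right)^{2} = \left(-240 + 239\right)^{2} = \left(-1\right)^{2} = 1$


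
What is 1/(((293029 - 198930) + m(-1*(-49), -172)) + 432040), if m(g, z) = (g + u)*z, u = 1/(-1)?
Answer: 1/517883 ≈ 1.9309e-6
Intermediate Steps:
u = -1
m(g, z) = z*(-1 + g) (m(g, z) = (g - 1)*z = (-1 + g)*z = z*(-1 + g))
1/(((293029 - 198930) + m(-1*(-49), -172)) + 432040) = 1/(((293029 - 198930) - 172*(-1 - 1*(-49))) + 432040) = 1/((94099 - 172*(-1 + 49)) + 432040) = 1/((94099 - 172*48) + 432040) = 1/((94099 - 8256) + 432040) = 1/(85843 + 432040) = 1/517883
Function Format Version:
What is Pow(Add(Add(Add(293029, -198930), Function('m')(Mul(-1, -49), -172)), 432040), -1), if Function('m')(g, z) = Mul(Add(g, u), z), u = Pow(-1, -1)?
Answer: Rational(1, 517883) ≈ 1.9309e-6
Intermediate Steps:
u = -1
Function('m')(g, z) = Mul(z, Add(-1, g)) (Function('m')(g, z) = Mul(Add(g, -1), z) = Mul(Add(-1, g), z) = Mul(z, Add(-1, g)))
Pow(Add(Add(Add(293029, -198930), Function('m')(Mul(-1, -49), -172)), 432040), -1) = Pow(Add(Add(Add(293029, -198930), Mul(-172, Add(-1, Mul(-1, -49)))), 432040), -1) = Pow(Add(Add(94099, Mul(-172, Add(-1, 49))), 432040), -1) = Pow(Add(Add(94099, Mul(-172, 48)), 432040), -1) = Pow(Add(Add(94099, -8256), 432040), -1) = Pow(Add(85843, 432040), -1) = Pow(517883, -1) = Rational(1, 517883)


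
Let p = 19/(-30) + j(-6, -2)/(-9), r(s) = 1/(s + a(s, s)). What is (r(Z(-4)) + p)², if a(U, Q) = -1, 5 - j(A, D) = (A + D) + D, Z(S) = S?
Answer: 25/4 ≈ 6.2500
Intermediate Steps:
j(A, D) = 5 - A - 2*D (j(A, D) = 5 - ((A + D) + D) = 5 - (A + 2*D) = 5 + (-A - 2*D) = 5 - A - 2*D)
r(s) = 1/(-1 + s) (r(s) = 1/(s - 1) = 1/(-1 + s))
p = -23/10 (p = 19/(-30) + (5 - 1*(-6) - 2*(-2))/(-9) = 19*(-1/30) + (5 + 6 + 4)*(-⅑) = -19/30 + 15*(-⅑) = -19/30 - 5/3 = -23/10 ≈ -2.3000)
(r(Z(-4)) + p)² = (1/(-1 - 4) - 23/10)² = (1/(-5) - 23/10)² = (-⅕ - 23/10)² = (-5/2)² = 25/4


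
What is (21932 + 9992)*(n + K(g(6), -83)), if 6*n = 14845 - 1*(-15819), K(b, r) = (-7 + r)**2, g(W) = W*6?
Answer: 1265211968/3 ≈ 4.2174e+8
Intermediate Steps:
g(W) = 6*W
n = 15332/3 (n = (14845 - 1*(-15819))/6 = (14845 + 15819)/6 = (1/6)*30664 = 15332/3 ≈ 5110.7)
(21932 + 9992)*(n + K(g(6), -83)) = (21932 + 9992)*(15332/3 + (-7 - 83)**2) = 31924*(15332/3 + (-90)**2) = 31924*(15332/3 + 8100) = 31924*(39632/3) = 1265211968/3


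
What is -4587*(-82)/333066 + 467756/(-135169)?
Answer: -17491993875/7503366359 ≈ -2.3312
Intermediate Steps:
-4587*(-82)/333066 + 467756/(-135169) = 376134*(1/333066) + 467756*(-1/135169) = 62689/55511 - 467756/135169 = -17491993875/7503366359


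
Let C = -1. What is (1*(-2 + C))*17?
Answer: -51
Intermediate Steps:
(1*(-2 + C))*17 = (1*(-2 - 1))*17 = (1*(-3))*17 = -3*17 = -51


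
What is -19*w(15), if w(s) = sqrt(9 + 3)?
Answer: -38*sqrt(3) ≈ -65.818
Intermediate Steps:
w(s) = 2*sqrt(3) (w(s) = sqrt(12) = 2*sqrt(3))
-19*w(15) = -38*sqrt(3)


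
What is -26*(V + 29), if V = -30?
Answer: 26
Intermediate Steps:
-26*(V + 29) = -26*(-30 + 29) = -26*(-1) = 26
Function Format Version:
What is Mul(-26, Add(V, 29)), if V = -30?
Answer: 26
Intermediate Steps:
Mul(-26, Add(V, 29)) = Mul(-26, Add(-30, 29)) = Mul(-26, -1) = 26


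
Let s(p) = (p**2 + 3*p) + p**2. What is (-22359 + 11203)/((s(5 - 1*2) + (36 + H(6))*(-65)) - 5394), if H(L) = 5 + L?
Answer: 5578/4211 ≈ 1.3246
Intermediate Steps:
s(p) = 2*p**2 + 3*p
(-22359 + 11203)/((s(5 - 1*2) + (36 + H(6))*(-65)) - 5394) = (-22359 + 11203)/(((5 - 1*2)*(3 + 2*(5 - 1*2)) + (36 + (5 + 6))*(-65)) - 5394) = -11156/(((5 - 2)*(3 + 2*(5 - 2)) + (36 + 11)*(-65)) - 5394) = -11156/((3*(3 + 2*3) + 47*(-65)) - 5394) = -11156/((3*(3 + 6) - 3055) - 5394) = -11156/((3*9 - 3055) - 5394) = -11156/((27 - 3055) - 5394) = -11156/(-3028 - 5394) = -11156/(-8422) = -11156*(-1/8422) = 5578/4211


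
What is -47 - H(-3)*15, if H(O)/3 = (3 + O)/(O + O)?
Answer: -47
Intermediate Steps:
H(O) = 3*(3 + O)/(2*O) (H(O) = 3*((3 + O)/(O + O)) = 3*((3 + O)/((2*O))) = 3*((3 + O)*(1/(2*O))) = 3*((3 + O)/(2*O)) = 3*(3 + O)/(2*O))
-47 - H(-3)*15 = -47 - 3*(3 - 3)/(2*(-3))*15 = -47 - 3*(-1)*0/(2*3)*15 = -47 - 1*0*15 = -47 + 0*15 = -47 + 0 = -47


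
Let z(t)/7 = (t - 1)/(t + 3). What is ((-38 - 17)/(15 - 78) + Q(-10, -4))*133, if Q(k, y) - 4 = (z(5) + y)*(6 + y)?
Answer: 4636/9 ≈ 515.11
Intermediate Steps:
z(t) = 7*(-1 + t)/(3 + t) (z(t) = 7*((t - 1)/(t + 3)) = 7*((-1 + t)/(3 + t)) = 7*(-1 + t)/(3 + t))
Q(k, y) = 4 + (6 + y)*(7/2 + y) (Q(k, y) = 4 + (7*(-1 + 5)/(3 + 5) + y)*(6 + y) = 4 + (7*4/8 + y)*(6 + y) = 4 + (7*(1/8)*4 + y)*(6 + y) = 4 + (7/2 + y)*(6 + y) = 4 + (6 + y)*(7/2 + y))
((-38 - 17)/(15 - 78) + Q(-10, -4))*133 = ((-38 - 17)/(15 - 78) + (25 + (-4)**2 + (19/2)*(-4)))*133 = (-55/(-63) + (25 + 16 - 38))*133 = (-55*(-1/63) + 3)*133 = (55/63 + 3)*133 = (244/63)*133 = 4636/9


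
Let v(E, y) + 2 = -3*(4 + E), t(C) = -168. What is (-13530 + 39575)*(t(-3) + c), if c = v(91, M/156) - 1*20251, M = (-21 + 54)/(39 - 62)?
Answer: -539287770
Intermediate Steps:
M = -33/23 (M = 33/(-23) = 33*(-1/23) = -33/23 ≈ -1.4348)
v(E, y) = -14 - 3*E (v(E, y) = -2 - 3*(4 + E) = -2 + (-12 - 3*E) = -14 - 3*E)
c = -20538 (c = (-14 - 3*91) - 1*20251 = (-14 - 273) - 20251 = -287 - 20251 = -20538)
(-13530 + 39575)*(t(-3) + c) = (-13530 + 39575)*(-168 - 20538) = 26045*(-20706) = -539287770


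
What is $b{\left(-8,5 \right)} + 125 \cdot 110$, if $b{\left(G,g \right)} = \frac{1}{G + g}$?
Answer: $\frac{41249}{3} \approx 13750.0$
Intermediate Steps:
$b{\left(-8,5 \right)} + 125 \cdot 110 = \frac{1}{-8 + 5} + 125 \cdot 110 = \frac{1}{-3} + 13750 = - \frac{1}{3} + 13750 = \frac{41249}{3}$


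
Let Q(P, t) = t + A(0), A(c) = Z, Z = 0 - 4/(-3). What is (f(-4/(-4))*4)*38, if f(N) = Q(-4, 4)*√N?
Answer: 2432/3 ≈ 810.67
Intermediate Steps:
Z = 4/3 (Z = 0 - 4*(-⅓) = 0 + 4/3 = 4/3 ≈ 1.3333)
A(c) = 4/3
Q(P, t) = 4/3 + t (Q(P, t) = t + 4/3 = 4/3 + t)
f(N) = 16*√N/3 (f(N) = (4/3 + 4)*√N = 16*√N/3)
(f(-4/(-4))*4)*38 = ((16*√(-4/(-4))/3)*4)*38 = ((16*√(-4*(-¼))/3)*4)*38 = ((16*√1/3)*4)*38 = (((16/3)*1)*4)*38 = ((16/3)*4)*38 = (64/3)*38 = 2432/3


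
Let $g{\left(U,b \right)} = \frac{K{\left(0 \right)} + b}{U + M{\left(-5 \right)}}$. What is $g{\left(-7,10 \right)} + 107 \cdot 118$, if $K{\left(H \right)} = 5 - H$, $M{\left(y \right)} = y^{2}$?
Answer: $\frac{75761}{6} \approx 12627.0$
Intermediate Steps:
$g{\left(U,b \right)} = \frac{5 + b}{25 + U}$ ($g{\left(U,b \right)} = \frac{\left(5 - 0\right) + b}{U + \left(-5\right)^{2}} = \frac{\left(5 + 0\right) + b}{U + 25} = \frac{5 + b}{25 + U}$)
$g{\left(-7,10 \right)} + 107 \cdot 118 = \frac{5 + 10}{25 - 7} + 107 \cdot 118 = \frac{1}{18} \cdot 15 + 12626 = \frac{5}{6} + 12626 = \frac{75761}{6}$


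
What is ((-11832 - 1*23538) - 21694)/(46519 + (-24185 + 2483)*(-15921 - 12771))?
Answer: -57064/622720303 ≈ -9.1637e-5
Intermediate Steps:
((-11832 - 1*23538) - 21694)/(46519 + (-24185 + 2483)*(-15921 - 12771)) = ((-11832 - 23538) - 21694)/(46519 - 21702*(-28692)) = (-35370 - 21694)/(46519 + 622673784) = -57064/622720303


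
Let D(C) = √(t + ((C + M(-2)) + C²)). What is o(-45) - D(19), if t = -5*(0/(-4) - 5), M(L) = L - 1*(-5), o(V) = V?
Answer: -45 - 2*√102 ≈ -65.199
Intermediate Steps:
M(L) = 5 + L (M(L) = L + 5 = 5 + L)
t = 25 (t = -5*(0*(-¼) - 5) = -5*(0 - 5) = -5*(-5) = 25)
D(C) = √(28 + C + C²) (D(C) = √(25 + ((C + (5 - 2)) + C²)) = √(25 + ((C + 3) + C²)) = √(25 + ((3 + C) + C²)) = √(25 + (3 + C + C²)) = √(28 + C + C²))
o(-45) - D(19) = -45 - √(28 + 19 + 19²) = -45 - √(28 + 19 + 361) = -45 - √408 = -45 - 2*√102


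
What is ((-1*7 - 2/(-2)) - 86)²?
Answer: 8464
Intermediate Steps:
((-1*7 - 2/(-2)) - 86)² = ((-7 - 2*(-½)) - 86)² = ((-7 + 1) - 86)² = (-6 - 86)² = (-92)² = 8464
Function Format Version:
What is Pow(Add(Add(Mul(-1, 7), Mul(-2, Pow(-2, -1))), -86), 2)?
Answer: 8464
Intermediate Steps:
Pow(Add(Add(Mul(-1, 7), Mul(-2, Pow(-2, -1))), -86), 2) = Pow(Add(Add(-7, Mul(-2, Rational(-1, 2))), -86), 2) = Pow(Add(Add(-7, 1), -86), 2) = Pow(Add(-6, -86), 2) = Pow(-92, 2) = 8464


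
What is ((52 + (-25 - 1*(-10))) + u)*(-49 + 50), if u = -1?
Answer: 36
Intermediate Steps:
((52 + (-25 - 1*(-10))) + u)*(-49 + 50) = ((52 + (-25 - 1*(-10))) - 1)*(-49 + 50) = ((52 + (-25 + 10)) - 1)*1 = ((52 - 15) - 1)*1 = (37 - 1)*1 = 36*1 = 36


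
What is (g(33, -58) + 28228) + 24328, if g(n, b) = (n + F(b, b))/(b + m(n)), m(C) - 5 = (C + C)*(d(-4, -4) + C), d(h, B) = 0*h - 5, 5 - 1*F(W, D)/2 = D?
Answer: 94338179/1795 ≈ 52556.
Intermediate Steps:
F(W, D) = 10 - 2*D
d(h, B) = -5 (d(h, B) = 0 - 5 = -5)
m(C) = 5 + 2*C*(-5 + C) (m(C) = 5 + (C + C)*(-5 + C) = 5 + (2*C)*(-5 + C) = 5 + 2*C*(-5 + C))
g(n, b) = (10 + n - 2*b)/(5 + b - 10*n + 2*n²) (g(n, b) = (n + (10 - 2*b))/(b + (5 - 10*n + 2*n²)) = (10 + n - 2*b)/(5 + b - 10*n + 2*n²))
(g(33, -58) + 28228) + 24328 = ((10 + 33 - 2*(-58))/(5 - 58 - 10*33 + 2*33²) + 28228) + 24328 = ((10 + 33 + 116)/(5 - 58 - 330 + 2*1089) + 28228) + 24328 = (159/(5 - 58 - 330 + 2178) + 28228) + 24328 = (159/1795 + 28228) + 24328 = 50669419/1795 + 24328 = 94338179/1795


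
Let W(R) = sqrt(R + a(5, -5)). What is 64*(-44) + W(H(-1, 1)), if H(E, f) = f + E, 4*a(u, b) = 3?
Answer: -2816 + sqrt(3)/2 ≈ -2815.1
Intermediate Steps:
a(u, b) = 3/4 (a(u, b) = (1/4)*3 = 3/4)
H(E, f) = E + f
W(R) = sqrt(3/4 + R) (W(R) = sqrt(R + 3/4) = sqrt(3/4 + R))
64*(-44) + W(H(-1, 1)) = 64*(-44) + sqrt(3 + 4*(-1 + 1))/2 = -2816 + sqrt(3 + 4*0)/2 = -2816 + sqrt(3 + 0)/2 = -2816 + sqrt(3)/2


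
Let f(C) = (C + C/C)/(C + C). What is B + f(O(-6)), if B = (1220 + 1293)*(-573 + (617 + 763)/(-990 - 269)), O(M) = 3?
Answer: -5449088675/3777 ≈ -1.4427e+6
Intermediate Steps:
f(C) = (1 + C)/(2*C) (f(C) = (C + 1)/((2*C)) = (1 + C)*(1/(2*C)) = (1 + C)/(2*C))
B = -1816363731/1259 (B = 2513*(-573 + 1380/(-1259)) = 2513*(-573 + 1380*(-1/1259)) = 2513*(-573 - 1380/1259) = 2513*(-722787/1259) = -1816363731/1259 ≈ -1.4427e+6)
B + f(O(-6)) = -1816363731/1259 + (½)*(1 + 3)/3 = -1816363731/1259 + (½)*(⅓)*4 = -1816363731/1259 + ⅔ = -5449088675/3777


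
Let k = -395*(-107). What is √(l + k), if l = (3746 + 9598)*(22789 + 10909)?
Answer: √449708377 ≈ 21206.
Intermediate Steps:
k = 42265
l = 449666112 (l = 13344*33698 = 449666112)
√(l + k) = √(449666112 + 42265) = √449708377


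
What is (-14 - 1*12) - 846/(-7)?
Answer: 664/7 ≈ 94.857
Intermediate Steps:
(-14 - 1*12) - 846/(-7) = (-14 - 12) - 846*(-1)/7 = -26 - 18*(-47/7) = -26 + 846/7 = 664/7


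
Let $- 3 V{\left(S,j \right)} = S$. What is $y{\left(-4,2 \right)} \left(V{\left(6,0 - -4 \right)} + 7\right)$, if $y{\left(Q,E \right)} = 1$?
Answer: $5$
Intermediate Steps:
$V{\left(S,j \right)} = - \frac{S}{3}$
$y{\left(-4,2 \right)} \left(V{\left(6,0 - -4 \right)} + 7\right) = 1 \left(\left(- \frac{1}{3}\right) 6 + 7\right) = 1 \left(-2 + 7\right) = 1 \cdot 5 = 5$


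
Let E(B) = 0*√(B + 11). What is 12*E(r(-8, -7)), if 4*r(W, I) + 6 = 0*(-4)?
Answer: 0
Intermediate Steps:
r(W, I) = -3/2 (r(W, I) = -3/2 + (0*(-4))/4 = -3/2 + (¼)*0 = -3/2 + 0 = -3/2)
E(B) = 0 (E(B) = 0*√(11 + B) = 0)
12*E(r(-8, -7)) = 12*0 = 0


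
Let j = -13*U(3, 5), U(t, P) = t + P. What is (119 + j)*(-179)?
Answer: -2685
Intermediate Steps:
U(t, P) = P + t
j = -104 (j = -13*(5 + 3) = -13*8 = -104)
(119 + j)*(-179) = (119 - 104)*(-179) = 15*(-179) = -2685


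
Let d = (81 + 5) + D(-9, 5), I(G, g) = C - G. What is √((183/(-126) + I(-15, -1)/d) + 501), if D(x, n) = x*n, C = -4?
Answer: 23*√2801694/1722 ≈ 22.357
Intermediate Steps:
I(G, g) = -4 - G
D(x, n) = n*x
d = 41 (d = (81 + 5) + 5*(-9) = 86 - 45 = 41)
√((183/(-126) + I(-15, -1)/d) + 501) = √((183/(-126) + (-4 - 1*(-15))/41) + 501) = √((183*(-1/126) + (-4 + 15)*(1/41)) + 501) = √((-61/42 + 11*(1/41)) + 501) = √((-61/42 + 11/41) + 501) = √(-2039/1722 + 501) = √(860683/1722) = 23*√2801694/1722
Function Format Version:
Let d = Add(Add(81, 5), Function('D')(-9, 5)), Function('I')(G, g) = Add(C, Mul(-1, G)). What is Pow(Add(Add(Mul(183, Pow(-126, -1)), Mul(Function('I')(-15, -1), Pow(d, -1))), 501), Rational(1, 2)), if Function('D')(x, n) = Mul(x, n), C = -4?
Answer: Mul(Rational(23, 1722), Pow(2801694, Rational(1, 2))) ≈ 22.357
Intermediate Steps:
Function('I')(G, g) = Add(-4, Mul(-1, G))
Function('D')(x, n) = Mul(n, x)
d = 41 (d = Add(Add(81, 5), Mul(5, -9)) = Add(86, -45) = 41)
Pow(Add(Add(Mul(183, Pow(-126, -1)), Mul(Function('I')(-15, -1), Pow(d, -1))), 501), Rational(1, 2)) = Pow(Add(Add(Mul(183, Pow(-126, -1)), Mul(Add(-4, Mul(-1, -15)), Pow(41, -1))), 501), Rational(1, 2)) = Pow(Add(Add(Mul(183, Rational(-1, 126)), Mul(Add(-4, 15), Rational(1, 41))), 501), Rational(1, 2)) = Pow(Add(Add(Rational(-61, 42), Mul(11, Rational(1, 41))), 501), Rational(1, 2)) = Pow(Add(Add(Rational(-61, 42), Rational(11, 41)), 501), Rational(1, 2)) = Pow(Add(Rational(-2039, 1722), 501), Rational(1, 2)) = Pow(Rational(860683, 1722), Rational(1, 2)) = Mul(Rational(23, 1722), Pow(2801694, Rational(1, 2)))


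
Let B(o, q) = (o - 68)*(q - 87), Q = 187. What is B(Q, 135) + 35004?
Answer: 40716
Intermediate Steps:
B(o, q) = (-87 + q)*(-68 + o) (B(o, q) = (-68 + o)*(-87 + q) = (-87 + q)*(-68 + o))
B(Q, 135) + 35004 = (5916 - 87*187 - 68*135 + 187*135) + 35004 = (5916 - 16269 - 9180 + 25245) + 35004 = 5712 + 35004 = 40716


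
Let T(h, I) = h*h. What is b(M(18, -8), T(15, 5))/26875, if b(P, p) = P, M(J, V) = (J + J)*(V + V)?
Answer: -576/26875 ≈ -0.021433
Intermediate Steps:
T(h, I) = h²
M(J, V) = 4*J*V (M(J, V) = (2*J)*(2*V) = 4*J*V)
b(M(18, -8), T(15, 5))/26875 = (4*18*(-8))/26875 = -576*1/26875 = -576/26875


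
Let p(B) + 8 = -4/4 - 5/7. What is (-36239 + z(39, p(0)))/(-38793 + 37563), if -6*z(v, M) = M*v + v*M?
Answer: 84263/2870 ≈ 29.360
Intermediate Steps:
p(B) = -68/7 (p(B) = -8 + (-4/4 - 5/7) = -8 + (-4*1/4 - 5*1/7) = -8 + (-1 - 5/7) = -8 - 12/7 = -68/7)
z(v, M) = -M*v/3 (z(v, M) = -(M*v + v*M)/6 = -(M*v + M*v)/6 = -M*v/3)
(-36239 + z(39, p(0)))/(-38793 + 37563) = (-36239 - 1/3*(-68/7)*39)/(-38793 + 37563) = (-36239 + 884/7)/(-1230) = -252789/7*(-1/1230) = 84263/2870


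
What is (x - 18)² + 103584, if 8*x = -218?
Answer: 1690105/16 ≈ 1.0563e+5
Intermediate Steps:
x = -109/4 (x = (⅛)*(-218) = -109/4 ≈ -27.250)
(x - 18)² + 103584 = (-109/4 - 18)² + 103584 = (-181/4)² + 103584 = 32761/16 + 103584 = 1690105/16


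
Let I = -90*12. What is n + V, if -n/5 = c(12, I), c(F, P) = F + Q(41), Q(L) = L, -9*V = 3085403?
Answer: -3087788/9 ≈ -3.4309e+5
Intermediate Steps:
V = -3085403/9 (V = -⅑*3085403 = -3085403/9 ≈ -3.4282e+5)
I = -1080
c(F, P) = 41 + F (c(F, P) = F + 41 = 41 + F)
n = -265 (n = -5*(41 + 12) = -5*53 = -265)
n + V = -265 - 3085403/9 = -3087788/9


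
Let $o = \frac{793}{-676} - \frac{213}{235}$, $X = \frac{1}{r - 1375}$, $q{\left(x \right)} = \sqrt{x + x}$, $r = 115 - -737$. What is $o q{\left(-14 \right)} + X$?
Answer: $- \frac{1}{523} - \frac{25411 i \sqrt{7}}{6110} \approx -0.001912 - 11.003 i$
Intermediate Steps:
$r = 852$ ($r = 115 + 737 = 852$)
$q{\left(x \right)} = \sqrt{2} \sqrt{x}$ ($q{\left(x \right)} = \sqrt{2 x} = \sqrt{2} \sqrt{x}$)
$X = - \frac{1}{523}$ ($X = \frac{1}{852 - 1375} = \frac{1}{-523} = - \frac{1}{523} \approx -0.001912$)
$o = - \frac{25411}{12220}$ ($o = 793 \left(- \frac{1}{676}\right) - \frac{213}{235} = - \frac{61}{52} - \frac{213}{235} = - \frac{25411}{12220} \approx -2.0795$)
$o q{\left(-14 \right)} + X = - \frac{25411 \sqrt{2} \sqrt{-14}}{12220} - \frac{1}{523} = - \frac{25411 \sqrt{2} i \sqrt{14}}{12220} - \frac{1}{523} = - \frac{25411 \cdot 2 i \sqrt{7}}{12220} - \frac{1}{523} = - \frac{25411 i \sqrt{7}}{6110} - \frac{1}{523} = - \frac{1}{523} - \frac{25411 i \sqrt{7}}{6110}$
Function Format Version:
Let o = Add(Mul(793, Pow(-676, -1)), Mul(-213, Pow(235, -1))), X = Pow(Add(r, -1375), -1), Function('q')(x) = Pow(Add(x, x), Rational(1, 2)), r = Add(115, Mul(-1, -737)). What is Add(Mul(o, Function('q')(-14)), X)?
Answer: Add(Rational(-1, 523), Mul(Rational(-25411, 6110), I, Pow(7, Rational(1, 2)))) ≈ Add(-0.0019120, Mul(-11.003, I))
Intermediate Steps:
r = 852 (r = Add(115, 737) = 852)
Function('q')(x) = Mul(Pow(2, Rational(1, 2)), Pow(x, Rational(1, 2))) (Function('q')(x) = Pow(Mul(2, x), Rational(1, 2)) = Mul(Pow(2, Rational(1, 2)), Pow(x, Rational(1, 2))))
X = Rational(-1, 523) (X = Pow(Add(852, -1375), -1) = Pow(-523, -1) = Rational(-1, 523) ≈ -0.0019120)
o = Rational(-25411, 12220) (o = Add(Mul(793, Rational(-1, 676)), Mul(-213, Rational(1, 235))) = Add(Rational(-61, 52), Rational(-213, 235)) = Rational(-25411, 12220) ≈ -2.0795)
Add(Mul(o, Function('q')(-14)), X) = Add(Mul(Rational(-25411, 12220), Mul(Pow(2, Rational(1, 2)), Pow(-14, Rational(1, 2)))), Rational(-1, 523)) = Add(Mul(Rational(-25411, 12220), Mul(Pow(2, Rational(1, 2)), Mul(I, Pow(14, Rational(1, 2))))), Rational(-1, 523)) = Add(Mul(Rational(-25411, 12220), Mul(2, I, Pow(7, Rational(1, 2)))), Rational(-1, 523)) = Add(Mul(Rational(-25411, 6110), I, Pow(7, Rational(1, 2))), Rational(-1, 523)) = Add(Rational(-1, 523), Mul(Rational(-25411, 6110), I, Pow(7, Rational(1, 2))))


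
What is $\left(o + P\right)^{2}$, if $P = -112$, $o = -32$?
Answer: $20736$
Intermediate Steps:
$\left(o + P\right)^{2} = \left(-32 - 112\right)^{2} = \left(-144\right)^{2} = 20736$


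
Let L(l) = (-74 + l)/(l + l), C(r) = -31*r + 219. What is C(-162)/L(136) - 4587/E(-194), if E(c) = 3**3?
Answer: 6367585/279 ≈ 22823.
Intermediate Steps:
E(c) = 27
C(r) = 219 - 31*r
L(l) = (-74 + l)/(2*l) (L(l) = (-74 + l)/((2*l)) = (-74 + l)*(1/(2*l)) = (-74 + l)/(2*l))
C(-162)/L(136) - 4587/E(-194) = (219 - 31*(-162))/(((1/2)*(-74 + 136)/136)) - 4587/27 = (219 + 5022)/(((1/2)*(1/136)*62)) - 4587*1/27 = 5241/(31/136) - 1529/9 = 5241*(136/31) - 1529/9 = 712776/31 - 1529/9 = 6367585/279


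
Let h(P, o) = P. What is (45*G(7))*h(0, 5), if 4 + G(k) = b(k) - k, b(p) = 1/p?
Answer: 0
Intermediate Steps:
b(p) = 1/p
G(k) = -4 + 1/k - k (G(k) = -4 + (1/k - k) = -4 + 1/k - k)
(45*G(7))*h(0, 5) = (45*(-4 + 1/7 - 1*7))*0 = (45*(-4 + 1/7 - 7))*0 = (45*(-76/7))*0 = -3420/7*0 = 0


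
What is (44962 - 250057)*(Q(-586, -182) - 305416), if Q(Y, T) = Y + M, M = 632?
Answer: 62629860150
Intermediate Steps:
Q(Y, T) = 632 + Y (Q(Y, T) = Y + 632 = 632 + Y)
(44962 - 250057)*(Q(-586, -182) - 305416) = (44962 - 250057)*((632 - 586) - 305416) = -205095*(46 - 305416) = -205095*(-305370) = 62629860150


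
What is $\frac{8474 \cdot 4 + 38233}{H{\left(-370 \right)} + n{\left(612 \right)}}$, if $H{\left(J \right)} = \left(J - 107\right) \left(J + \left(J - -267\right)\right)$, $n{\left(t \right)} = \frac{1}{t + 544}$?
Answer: $\frac{83381124}{260817877} \approx 0.31969$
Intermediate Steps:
$n{\left(t \right)} = \frac{1}{544 + t}$
$H{\left(J \right)} = \left(-107 + J\right) \left(267 + 2 J\right)$ ($H{\left(J \right)} = \left(-107 + J\right) \left(J + \left(J + 267\right)\right) = \left(-107 + J\right) \left(J + \left(267 + J\right)\right) = \left(-107 + J\right) \left(267 + 2 J\right)$)
$\frac{8474 \cdot 4 + 38233}{H{\left(-370 \right)} + n{\left(612 \right)}} = \frac{8474 \cdot 4 + 38233}{\left(-28569 + 2 \left(-370\right)^{2} + 53 \left(-370\right)\right) + \frac{1}{544 + 612}} = \frac{33896 + 38233}{\left(-28569 + 2 \cdot 136900 - 19610\right) + \frac{1}{1156}} = \frac{72129}{\left(-28569 + 273800 - 19610\right) + \frac{1}{1156}} = \frac{72129}{225621 + \frac{1}{1156}} = \frac{72129}{\frac{260817877}{1156}} = 72129 \cdot \frac{1156}{260817877} = \frac{83381124}{260817877}$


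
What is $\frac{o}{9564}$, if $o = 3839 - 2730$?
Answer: $\frac{1109}{9564} \approx 0.11596$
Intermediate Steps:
$o = 1109$
$\frac{o}{9564} = \frac{1109}{9564}$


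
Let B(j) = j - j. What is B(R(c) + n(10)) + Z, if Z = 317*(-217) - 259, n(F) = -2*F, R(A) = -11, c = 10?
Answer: -69048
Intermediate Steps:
Z = -69048 (Z = -68789 - 259 = -69048)
B(j) = 0
B(R(c) + n(10)) + Z = 0 - 69048 = -69048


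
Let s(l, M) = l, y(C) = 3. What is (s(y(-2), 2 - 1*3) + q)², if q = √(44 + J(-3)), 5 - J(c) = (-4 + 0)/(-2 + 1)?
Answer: 54 + 18*√5 ≈ 94.249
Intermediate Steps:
J(c) = 1 (J(c) = 5 - (-4 + 0)/(-2 + 1) = 5 - (-4)/(-1) = 5 - (-4)*(-1) = 5 - 1*4 = 5 - 4 = 1)
q = 3*√5 (q = √(44 + 1) = √45 = 3*√5 ≈ 6.7082)
(s(y(-2), 2 - 1*3) + q)² = (3 + 3*√5)²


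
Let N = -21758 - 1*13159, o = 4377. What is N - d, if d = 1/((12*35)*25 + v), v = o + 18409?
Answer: -1162247263/33286 ≈ -34917.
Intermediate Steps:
v = 22786 (v = 4377 + 18409 = 22786)
N = -34917 (N = -21758 - 13159 = -34917)
d = 1/33286 (d = 1/((12*35)*25 + 22786) = 1/(420*25 + 22786) = 1/(10500 + 22786) = 1/33286 ≈ 3.0043e-5)
N - d = -34917 - 1*1/33286 = -34917 - 1/33286 = -1162247263/33286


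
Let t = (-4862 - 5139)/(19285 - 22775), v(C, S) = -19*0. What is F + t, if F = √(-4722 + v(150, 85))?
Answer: 10001/3490 + I*√4722 ≈ 2.8656 + 68.717*I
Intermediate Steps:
v(C, S) = 0
F = I*√4722 (F = √(-4722 + 0) = √(-4722) = I*√4722 ≈ 68.717*I)
t = 10001/3490 (t = -10001/(-3490) = -10001*(-1/3490) = 10001/3490 ≈ 2.8656)
F + t = I*√4722 + 10001/3490 = 10001/3490 + I*√4722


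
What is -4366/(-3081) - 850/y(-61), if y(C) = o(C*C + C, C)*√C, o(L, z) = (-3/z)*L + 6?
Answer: 4366/3081 + 425*I*√61/5673 ≈ 1.4171 + 0.58511*I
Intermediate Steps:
o(L, z) = 6 - 3*L/z (o(L, z) = -3*L/z + 6 = 6 - 3*L/z)
y(C) = √C*(6 - 3*(C + C²)/C) (y(C) = (6 - 3*(C*C + C)/C)*√C = (6 - 3*(C² + C)/C)*√C = (6 - 3*(C + C²)/C)*√C = √C*(6 - 3*(C + C²)/C))
-4366/(-3081) - 850/y(-61) = -4366/(-3081) - 850*(-I*√61/(183*(1 - 1*(-61)))) = -4366*(-1/3081) - 850*(-I*√61/(183*(1 + 61))) = 4366/3081 - 850*(-I*√61/11346) = 4366/3081 - (-425)*I*√61/5673 = 4366/3081 + 425*I*√61/5673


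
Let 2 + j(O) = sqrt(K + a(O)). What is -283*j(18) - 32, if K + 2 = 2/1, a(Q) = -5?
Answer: 534 - 283*I*sqrt(5) ≈ 534.0 - 632.81*I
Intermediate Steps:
K = 0 (K = -2 + 2/1 = -2 + 2*1 = -2 + 2 = 0)
j(O) = -2 + I*sqrt(5) (j(O) = -2 + sqrt(0 - 5) = -2 + sqrt(-5) = -2 + I*sqrt(5))
-283*j(18) - 32 = -283*(-2 + I*sqrt(5)) - 32 = (566 - 283*I*sqrt(5)) - 32 = 534 - 283*I*sqrt(5)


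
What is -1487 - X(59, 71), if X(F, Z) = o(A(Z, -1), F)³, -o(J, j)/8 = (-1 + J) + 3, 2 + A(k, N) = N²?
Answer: -975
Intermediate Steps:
A(k, N) = -2 + N²
o(J, j) = -16 - 8*J (o(J, j) = -8*((-1 + J) + 3) = -8*(2 + J) = -16 - 8*J)
X(F, Z) = -512 (X(F, Z) = (-16 - 8*(-2 + (-1)²))³ = (-16 - 8*(-2 + 1))³ = (-16 - 8*(-1))³ = (-16 + 8)³ = (-8)³ = -512)
-1487 - X(59, 71) = -1487 - 1*(-512) = -1487 + 512 = -975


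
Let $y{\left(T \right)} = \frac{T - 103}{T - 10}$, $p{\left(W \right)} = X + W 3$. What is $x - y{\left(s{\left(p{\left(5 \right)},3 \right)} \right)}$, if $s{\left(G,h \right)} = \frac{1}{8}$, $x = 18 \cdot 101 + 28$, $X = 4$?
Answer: $\frac{145011}{79} \approx 1835.6$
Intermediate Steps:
$p{\left(W \right)} = 4 + 3 W$ ($p{\left(W \right)} = 4 + W 3 = 4 + 3 W$)
$x = 1846$ ($x = 1818 + 28 = 1846$)
$s{\left(G,h \right)} = \frac{1}{8}$
$y{\left(T \right)} = \frac{-103 + T}{-10 + T}$
$x - y{\left(s{\left(p{\left(5 \right)},3 \right)} \right)} = 1846 - \frac{-103 + \frac{1}{8}}{-10 + \frac{1}{8}} = 1846 - \frac{1}{- \frac{79}{8}} \left(- \frac{823}{8}\right) = 1846 - \left(- \frac{8}{79}\right) \left(- \frac{823}{8}\right) = 1846 - \frac{823}{79} = \frac{145011}{79}$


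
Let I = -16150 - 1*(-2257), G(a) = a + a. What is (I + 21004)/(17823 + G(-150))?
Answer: 7111/17523 ≈ 0.40581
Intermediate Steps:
G(a) = 2*a
I = -13893 (I = -16150 + 2257 = -13893)
(I + 21004)/(17823 + G(-150)) = (-13893 + 21004)/(17823 + 2*(-150)) = 7111/(17823 - 300) = 7111/17523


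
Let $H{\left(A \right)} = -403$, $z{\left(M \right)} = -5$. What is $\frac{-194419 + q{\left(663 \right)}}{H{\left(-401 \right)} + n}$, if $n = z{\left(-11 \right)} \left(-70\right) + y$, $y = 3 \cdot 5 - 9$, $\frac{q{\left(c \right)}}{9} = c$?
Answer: $\frac{188452}{47} \approx 4009.6$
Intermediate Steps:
$q{\left(c \right)} = 9 c$
$y = 6$ ($y = 15 - 9 = 6$)
$n = 356$ ($n = \left(-5\right) \left(-70\right) + 6 = 350 + 6 = 356$)
$\frac{-194419 + q{\left(663 \right)}}{H{\left(-401 \right)} + n} = \frac{-194419 + 9 \cdot 663}{-403 + 356} = \frac{-194419 + 5967}{-47} = \left(-188452\right) \left(- \frac{1}{47}\right) = \frac{188452}{47}$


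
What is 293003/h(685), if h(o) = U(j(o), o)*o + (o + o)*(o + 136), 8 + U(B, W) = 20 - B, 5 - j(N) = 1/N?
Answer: 293003/1129566 ≈ 0.25939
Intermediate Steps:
j(N) = 5 - 1/N
U(B, W) = 12 - B (U(B, W) = -8 + (20 - B) = 12 - B)
h(o) = o*(7 + 1/o) + 2*o*(136 + o) (h(o) = (12 - (5 - 1/o))*o + (o + o)*(o + 136) = (12 + (-5 + 1/o))*o + (2*o)*(136 + o) = (7 + 1/o)*o + 2*o*(136 + o) = o*(7 + 1/o) + 2*o*(136 + o))
293003/h(685) = 293003/(1 + 685*(279 + 2*685)) = 293003/(1 + 685*(279 + 1370)) = 293003/(1 + 685*1649) = 293003/(1 + 1129565) = 293003/1129566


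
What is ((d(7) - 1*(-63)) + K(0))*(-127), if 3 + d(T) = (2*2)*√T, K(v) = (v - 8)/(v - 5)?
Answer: -39116/5 - 508*√7 ≈ -9167.2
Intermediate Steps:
K(v) = (-8 + v)/(-5 + v)
d(T) = -3 + 4*√T (d(T) = -3 + (2*2)*√T = -3 + 4*√T)
((d(7) - 1*(-63)) + K(0))*(-127) = (((-3 + 4*√7) - 1*(-63)) + (-8 + 0)/(-5 + 0))*(-127) = (((-3 + 4*√7) + 63) - 8/(-5))*(-127) = ((60 + 4*√7) - ⅕*(-8))*(-127) = ((60 + 4*√7) + 8/5)*(-127) = (308/5 + 4*√7)*(-127) = -39116/5 - 508*√7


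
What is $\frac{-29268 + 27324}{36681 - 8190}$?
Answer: $- \frac{648}{9497} \approx -0.068232$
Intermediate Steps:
$\frac{-29268 + 27324}{36681 - 8190} = - \frac{1944}{36681 - 8190} = - \frac{1944}{28491} = \left(-1944\right) \frac{1}{28491} = - \frac{648}{9497}$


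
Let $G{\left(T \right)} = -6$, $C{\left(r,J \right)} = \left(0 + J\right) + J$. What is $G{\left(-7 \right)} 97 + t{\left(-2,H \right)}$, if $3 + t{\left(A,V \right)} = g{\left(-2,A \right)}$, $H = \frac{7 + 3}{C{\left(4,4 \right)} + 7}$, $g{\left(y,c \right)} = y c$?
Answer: $-581$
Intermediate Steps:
$C{\left(r,J \right)} = 2 J$ ($C{\left(r,J \right)} = J + J = 2 J$)
$g{\left(y,c \right)} = c y$
$H = \frac{2}{3}$ ($H = \frac{7 + 3}{2 \cdot 4 + 7} = \frac{10}{8 + 7} = \frac{10}{15} = 10 \cdot \frac{1}{15} = \frac{2}{3} \approx 0.66667$)
$t{\left(A,V \right)} = -3 - 2 A$ ($t{\left(A,V \right)} = -3 + A \left(-2\right) = -3 - 2 A$)
$G{\left(-7 \right)} 97 + t{\left(-2,H \right)} = \left(-6\right) 97 - -1 = -582 + \left(-3 + 4\right) = -582 + 1 = -581$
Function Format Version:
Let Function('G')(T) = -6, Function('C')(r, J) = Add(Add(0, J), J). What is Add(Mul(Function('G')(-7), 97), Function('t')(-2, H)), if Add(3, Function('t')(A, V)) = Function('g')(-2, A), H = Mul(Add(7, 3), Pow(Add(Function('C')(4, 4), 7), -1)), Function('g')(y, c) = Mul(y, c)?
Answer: -581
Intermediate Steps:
Function('C')(r, J) = Mul(2, J) (Function('C')(r, J) = Add(J, J) = Mul(2, J))
Function('g')(y, c) = Mul(c, y)
H = Rational(2, 3) (H = Mul(Add(7, 3), Pow(Add(Mul(2, 4), 7), -1)) = Mul(10, Pow(Add(8, 7), -1)) = Mul(10, Pow(15, -1)) = Mul(10, Rational(1, 15)) = Rational(2, 3) ≈ 0.66667)
Function('t')(A, V) = Add(-3, Mul(-2, A)) (Function('t')(A, V) = Add(-3, Mul(A, -2)) = Add(-3, Mul(-2, A)))
Add(Mul(Function('G')(-7), 97), Function('t')(-2, H)) = Add(Mul(-6, 97), Add(-3, Mul(-2, -2))) = Add(-582, Add(-3, 4)) = Add(-582, 1) = -581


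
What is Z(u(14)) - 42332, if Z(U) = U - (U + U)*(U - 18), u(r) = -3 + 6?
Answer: -42239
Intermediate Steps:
u(r) = 3
Z(U) = U - 2*U*(-18 + U)
Z(u(14)) - 42332 = 3*(37 - 2*3) - 42332 = 3*(37 - 6) - 42332 = 3*31 - 42332 = 93 - 42332 = -42239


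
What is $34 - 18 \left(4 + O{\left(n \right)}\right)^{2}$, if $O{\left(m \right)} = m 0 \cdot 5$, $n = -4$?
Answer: $-254$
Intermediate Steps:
$O{\left(m \right)} = 0$ ($O{\left(m \right)} = 0 \cdot 5 = 0$)
$34 - 18 \left(4 + O{\left(n \right)}\right)^{2} = 34 - 18 \left(4 + 0\right)^{2} = 34 - 18 \cdot 4^{2} = 34 - 288 = -254$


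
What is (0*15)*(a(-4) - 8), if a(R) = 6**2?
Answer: 0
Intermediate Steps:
a(R) = 36
(0*15)*(a(-4) - 8) = (0*15)*(36 - 8) = 0*28 = 0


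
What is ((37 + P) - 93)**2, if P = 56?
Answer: 0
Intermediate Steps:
((37 + P) - 93)**2 = ((37 + 56) - 93)**2 = (93 - 93)**2 = 0**2 = 0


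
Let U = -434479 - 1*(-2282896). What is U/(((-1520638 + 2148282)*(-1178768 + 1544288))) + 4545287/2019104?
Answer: 10862159074922593/4825162930541120 ≈ 2.2511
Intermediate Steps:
U = 1848417 (U = -434479 + 2282896 = 1848417)
U/(((-1520638 + 2148282)*(-1178768 + 1544288))) + 4545287/2019104 = 1848417/(((-1520638 + 2148282)*(-1178768 + 1544288))) + 4545287/2019104 = 1848417/((627644*365520)) + 4545287*(1/2019104) = 1848417/229416434880 + 4545287/2019104 = 1848417*(1/229416434880) + 4545287/2019104 = 616139/76472144960 + 4545287/2019104 = 10862159074922593/4825162930541120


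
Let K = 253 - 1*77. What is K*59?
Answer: 10384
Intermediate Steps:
K = 176 (K = 253 - 77 = 176)
K*59 = 176*59 = 10384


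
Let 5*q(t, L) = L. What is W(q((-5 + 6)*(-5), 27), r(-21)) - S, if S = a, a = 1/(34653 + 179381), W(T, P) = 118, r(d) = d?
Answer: 25256011/214034 ≈ 118.00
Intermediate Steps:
q(t, L) = L/5
a = 1/214034 ≈ 4.6722e-6
S = 1/214034 ≈ 4.6722e-6
W(q((-5 + 6)*(-5), 27), r(-21)) - S = 118 - 1*1/214034 = 118 - 1/214034 = 25256011/214034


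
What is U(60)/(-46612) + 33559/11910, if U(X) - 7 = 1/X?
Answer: 3128337079/1110297840 ≈ 2.8176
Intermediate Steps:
U(X) = 7 + 1/X
U(60)/(-46612) + 33559/11910 = (7 + 1/60)/(-46612) + 33559/11910 = (7 + 1/60)*(-1/46612) + 33559*(1/11910) = (421/60)*(-1/46612) + 33559/11910 = -421/2796720 + 33559/11910 = 3128337079/1110297840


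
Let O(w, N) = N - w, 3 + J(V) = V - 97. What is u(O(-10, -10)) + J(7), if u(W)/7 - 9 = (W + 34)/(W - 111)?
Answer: -3568/111 ≈ -32.144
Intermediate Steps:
J(V) = -100 + V (J(V) = -3 + (V - 97) = -3 + (-97 + V) = -100 + V)
u(W) = 63 + 7*(34 + W)/(-111 + W) (u(W) = 63 + 7*((W + 34)/(W - 111)) = 63 + 7*((34 + W)/(-111 + W)) = 63 + 7*(34 + W)/(-111 + W))
u(O(-10, -10)) + J(7) = 35*(-193 + 2*(-10 - 1*(-10)))/(-111 + (-10 - 1*(-10))) + (-100 + 7) = 35*(-193 + 2*(-10 + 10))/(-111 + (-10 + 10)) - 93 = 35*(-193 + 2*0)/(-111 + 0) - 93 = 35*(-193 + 0)/(-111) - 93 = 35*(-1/111)*(-193) - 93 = 6755/111 - 93 = -3568/111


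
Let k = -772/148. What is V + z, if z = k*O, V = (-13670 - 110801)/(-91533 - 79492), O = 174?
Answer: -5738756123/6327925 ≈ -906.89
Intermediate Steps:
k = -193/37 (k = -772*1/148 = -193/37 ≈ -5.2162)
V = 124471/171025 (V = -124471/(-171025) = -124471*(-1/171025) = 124471/171025 ≈ 0.72779)
z = -33582/37 (z = -193/37*174 = -33582/37 ≈ -907.62)
V + z = 124471/171025 - 33582/37 = -5738756123/6327925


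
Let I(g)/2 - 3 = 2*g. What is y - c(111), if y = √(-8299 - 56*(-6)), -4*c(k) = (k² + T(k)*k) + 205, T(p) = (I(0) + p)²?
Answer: 1532005/4 + I*√7963 ≈ 3.83e+5 + 89.236*I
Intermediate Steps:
I(g) = 6 + 4*g (I(g) = 6 + 2*(2*g) = 6 + 4*g)
T(p) = (6 + p)² (T(p) = ((6 + 4*0) + p)² = ((6 + 0) + p)² = (6 + p)²)
c(k) = -205/4 - k²/4 - k*(6 + k)²/4 (c(k) = -((k² + (6 + k)²*k) + 205)/4 = -((k² + k*(6 + k)²) + 205)/4 = -(205 + k² + k*(6 + k)²)/4 = -205/4 - k²/4 - k*(6 + k)²/4)
y = I*√7963 (y = √(-8299 + 336) = √(-7963) = I*√7963 ≈ 89.236*I)
y - c(111) = I*√7963 - (-205/4 - ¼*111² - ¼*111*(6 + 111)²) = I*√7963 - (-205/4 - ¼*12321 - ¼*111*117²) = I*√7963 - (-205/4 - 12321/4 - ¼*111*13689) = I*√7963 - (-205/4 - 12321/4 - 1519479/4) = I*√7963 - 1*(-1532005/4) = I*√7963 + 1532005/4 = 1532005/4 + I*√7963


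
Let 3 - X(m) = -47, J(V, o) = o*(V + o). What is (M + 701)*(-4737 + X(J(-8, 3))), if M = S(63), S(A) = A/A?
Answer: -3290274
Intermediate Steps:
X(m) = 50 (X(m) = 3 - 1*(-47) = 3 + 47 = 50)
S(A) = 1
M = 1
(M + 701)*(-4737 + X(J(-8, 3))) = (1 + 701)*(-4737 + 50) = 702*(-4687) = -3290274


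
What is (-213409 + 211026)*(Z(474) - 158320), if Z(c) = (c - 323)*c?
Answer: 206715718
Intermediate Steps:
Z(c) = c*(-323 + c) (Z(c) = (-323 + c)*c = c*(-323 + c))
(-213409 + 211026)*(Z(474) - 158320) = (-213409 + 211026)*(474*(-323 + 474) - 158320) = -2383*(474*151 - 158320) = -2383*(71574 - 158320) = -2383*(-86746) = 206715718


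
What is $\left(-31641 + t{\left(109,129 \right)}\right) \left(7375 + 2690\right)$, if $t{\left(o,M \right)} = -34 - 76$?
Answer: $-319573815$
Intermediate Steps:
$t{\left(o,M \right)} = -110$
$\left(-31641 + t{\left(109,129 \right)}\right) \left(7375 + 2690\right) = \left(-31641 - 110\right) \left(7375 + 2690\right) = \left(-31751\right) 10065 = -319573815$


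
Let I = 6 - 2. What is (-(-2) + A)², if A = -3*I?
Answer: 100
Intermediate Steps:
I = 4
A = -12 (A = -3*4 = -12)
(-(-2) + A)² = (-(-2) - 12)² = (-2*(-1) - 12)² = (2 - 12)² = (-10)² = 100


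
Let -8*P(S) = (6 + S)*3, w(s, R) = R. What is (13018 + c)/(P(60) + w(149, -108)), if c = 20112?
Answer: -132520/531 ≈ -249.57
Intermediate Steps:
P(S) = -9/4 - 3*S/8 (P(S) = -(6 + S)*3/8 = -(18 + 3*S)/8 = -9/4 - 3*S/8)
(13018 + c)/(P(60) + w(149, -108)) = (13018 + 20112)/((-9/4 - 3/8*60) - 108) = 33130/((-9/4 - 45/2) - 108) = 33130/(-99/4 - 108) = 33130/(-531/4) = 33130*(-4/531) = -132520/531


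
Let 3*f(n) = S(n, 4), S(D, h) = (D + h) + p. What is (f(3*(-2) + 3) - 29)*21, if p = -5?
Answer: -637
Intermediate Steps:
S(D, h) = -5 + D + h (S(D, h) = (D + h) - 5 = -5 + D + h)
f(n) = -⅓ + n/3 (f(n) = (-5 + n + 4)/3 = (-1 + n)/3 = -⅓ + n/3)
(f(3*(-2) + 3) - 29)*21 = ((-⅓ + (3*(-2) + 3)/3) - 29)*21 = ((-⅓ + (-6 + 3)/3) - 29)*21 = ((-⅓ + (⅓)*(-3)) - 29)*21 = ((-⅓ - 1) - 29)*21 = (-4/3 - 29)*21 = -91/3*21 = -637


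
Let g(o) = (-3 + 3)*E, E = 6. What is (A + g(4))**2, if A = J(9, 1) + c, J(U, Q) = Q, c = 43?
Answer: 1936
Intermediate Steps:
g(o) = 0 (g(o) = (-3 + 3)*6 = 0*6 = 0)
A = 44 (A = 1 + 43 = 44)
(A + g(4))**2 = (44 + 0)**2 = 44**2 = 1936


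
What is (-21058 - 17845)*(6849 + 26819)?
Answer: -1309786204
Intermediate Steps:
(-21058 - 17845)*(6849 + 26819) = -38903*33668 = -1309786204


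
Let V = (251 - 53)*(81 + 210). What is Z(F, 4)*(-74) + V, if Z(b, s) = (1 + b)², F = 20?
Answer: 24984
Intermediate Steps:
V = 57618 (V = 198*291 = 57618)
Z(F, 4)*(-74) + V = (1 + 20)²*(-74) + 57618 = 21²*(-74) + 57618 = 441*(-74) + 57618 = -32634 + 57618 = 24984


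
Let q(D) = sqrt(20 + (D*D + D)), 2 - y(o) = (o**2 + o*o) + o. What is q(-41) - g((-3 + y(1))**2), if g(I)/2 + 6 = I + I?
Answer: -52 + 2*sqrt(415) ≈ -11.257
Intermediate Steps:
y(o) = 2 - o - 2*o**2 (y(o) = 2 - ((o**2 + o*o) + o) = 2 - ((o**2 + o**2) + o) = 2 - (2*o**2 + o) = 2 - (o + 2*o**2) = 2 + (-o - 2*o**2) = 2 - o - 2*o**2)
q(D) = sqrt(20 + D + D**2) (q(D) = sqrt(20 + (D**2 + D)) = sqrt(20 + (D + D**2)) = sqrt(20 + D + D**2))
g(I) = -12 + 4*I (g(I) = -12 + 2*(I + I) = -12 + 2*(2*I) = -12 + 4*I)
q(-41) - g((-3 + y(1))**2) = sqrt(20 - 41 + (-41)**2) - (-12 + 4*(-3 + (2 - 1*1 - 2*1**2))**2) = sqrt(20 - 41 + 1681) - (-12 + 4*(-3 + (2 - 1 - 2*1))**2) = sqrt(1660) - (-12 + 4*(-3 + (2 - 1 - 2))**2) = 2*sqrt(415) - (-12 + 4*(-3 - 1)**2) = 2*sqrt(415) - (-12 + 4*(-4)**2) = 2*sqrt(415) - (-12 + 4*16) = 2*sqrt(415) - (-12 + 64) = 2*sqrt(415) - 1*52 = 2*sqrt(415) - 52 = -52 + 2*sqrt(415)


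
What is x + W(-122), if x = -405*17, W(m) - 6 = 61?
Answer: -6818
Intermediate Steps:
W(m) = 67 (W(m) = 6 + 61 = 67)
x = -6885
x + W(-122) = -6885 + 67 = -6818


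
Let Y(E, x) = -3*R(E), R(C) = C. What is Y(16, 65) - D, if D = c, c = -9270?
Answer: 9222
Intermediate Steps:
D = -9270
Y(E, x) = -3*E
Y(16, 65) - D = -3*16 - 1*(-9270) = -48 + 9270 = 9222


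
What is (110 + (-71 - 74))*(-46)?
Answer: 1610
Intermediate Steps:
(110 + (-71 - 74))*(-46) = (110 - 145)*(-46) = -35*(-46) = 1610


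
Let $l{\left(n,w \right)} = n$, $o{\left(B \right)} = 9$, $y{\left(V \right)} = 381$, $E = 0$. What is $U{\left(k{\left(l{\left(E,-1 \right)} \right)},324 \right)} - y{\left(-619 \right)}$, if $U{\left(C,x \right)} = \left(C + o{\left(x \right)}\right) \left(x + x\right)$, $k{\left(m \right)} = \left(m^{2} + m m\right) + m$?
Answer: $5451$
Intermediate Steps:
$k{\left(m \right)} = m + 2 m^{2}$ ($k{\left(m \right)} = \left(m^{2} + m^{2}\right) + m = 2 m^{2} + m = m + 2 m^{2}$)
$U{\left(C,x \right)} = 2 x \left(9 + C\right)$ ($U{\left(C,x \right)} = \left(C + 9\right) \left(x + x\right) = \left(9 + C\right) 2 x = 2 x \left(9 + C\right)$)
$U{\left(k{\left(l{\left(E,-1 \right)} \right)},324 \right)} - y{\left(-619 \right)} = 2 \cdot 324 \left(9 + 0 \left(1 + 2 \cdot 0\right)\right) - 381 = 2 \cdot 324 \left(9 + 0 \left(1 + 0\right)\right) - 381 = 2 \cdot 324 \left(9 + 0 \cdot 1\right) - 381 = 2 \cdot 324 \left(9 + 0\right) - 381 = 2 \cdot 324 \cdot 9 - 381 = 5832 - 381 = 5451$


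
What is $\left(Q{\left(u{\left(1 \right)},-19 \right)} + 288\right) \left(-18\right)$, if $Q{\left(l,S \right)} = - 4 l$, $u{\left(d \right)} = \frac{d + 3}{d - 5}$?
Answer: $-5256$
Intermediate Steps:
$u{\left(d \right)} = \frac{3 + d}{-5 + d}$
$\left(Q{\left(u{\left(1 \right)},-19 \right)} + 288\right) \left(-18\right) = \left(- 4 \frac{3 + 1}{-5 + 1} + 288\right) \left(-18\right) = \left(- 4 \frac{1}{-4} \cdot 4 + 288\right) \left(-18\right) = \left(- 4 \left(\left(- \frac{1}{4}\right) 4\right) + 288\right) \left(-18\right) = \left(\left(-4\right) \left(-1\right) + 288\right) \left(-18\right) = \left(4 + 288\right) \left(-18\right) = 292 \left(-18\right) = -5256$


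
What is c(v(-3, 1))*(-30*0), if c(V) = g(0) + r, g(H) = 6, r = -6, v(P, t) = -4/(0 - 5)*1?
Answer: 0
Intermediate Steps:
v(P, t) = 4/5 (v(P, t) = -4/(-5)*1 = -4*(-1/5)*1 = (4/5)*1 = 4/5)
c(V) = 0 (c(V) = 6 - 6 = 0)
c(v(-3, 1))*(-30*0) = 0*(-30*0) = 0*0 = 0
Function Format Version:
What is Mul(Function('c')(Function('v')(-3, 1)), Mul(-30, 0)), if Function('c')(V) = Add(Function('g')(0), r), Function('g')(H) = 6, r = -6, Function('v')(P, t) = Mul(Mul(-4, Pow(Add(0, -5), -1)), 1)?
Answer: 0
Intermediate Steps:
Function('v')(P, t) = Rational(4, 5) (Function('v')(P, t) = Mul(Mul(-4, Pow(-5, -1)), 1) = Mul(Mul(-4, Rational(-1, 5)), 1) = Mul(Rational(4, 5), 1) = Rational(4, 5))
Function('c')(V) = 0 (Function('c')(V) = Add(6, -6) = 0)
Mul(Function('c')(Function('v')(-3, 1)), Mul(-30, 0)) = Mul(0, Mul(-30, 0)) = Mul(0, 0) = 0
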